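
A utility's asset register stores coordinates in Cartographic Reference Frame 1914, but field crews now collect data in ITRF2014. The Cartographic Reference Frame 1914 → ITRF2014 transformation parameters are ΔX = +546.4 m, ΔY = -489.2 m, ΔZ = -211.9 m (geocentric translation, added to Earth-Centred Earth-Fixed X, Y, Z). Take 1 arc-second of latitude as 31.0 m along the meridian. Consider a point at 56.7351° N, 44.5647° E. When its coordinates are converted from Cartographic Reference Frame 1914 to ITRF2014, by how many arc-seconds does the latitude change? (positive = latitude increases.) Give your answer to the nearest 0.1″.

Δφ = -5.0″

sin φ = 0.836144, cos φ = 0.548511, sin λ = 0.701714, cos λ = 0.712459.
North component: ΔN = −sin φ cos λ·ΔX − sin φ sin λ·ΔY + cos φ·ΔZ = −(0.836144)(0.712459)(546.4) − (0.836144)(0.701714)(-489.2) + (0.548511)(-211.9) = -154.70 m.
1° of latitude spans 3600 × 31.00 = 111600 m, so Δφ = -154.70 / 111600 × 3600 = -4.990″.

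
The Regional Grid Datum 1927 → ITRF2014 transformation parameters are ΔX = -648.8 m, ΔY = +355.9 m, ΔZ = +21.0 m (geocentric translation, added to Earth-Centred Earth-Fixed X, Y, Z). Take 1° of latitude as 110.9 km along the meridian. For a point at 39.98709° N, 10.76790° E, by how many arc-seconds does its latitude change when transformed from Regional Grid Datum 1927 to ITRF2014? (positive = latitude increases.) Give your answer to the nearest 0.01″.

sin φ = 0.642615, cos φ = 0.766189, sin λ = 0.186831, cos λ = 0.982392.
North component: ΔN = −sin φ cos λ·ΔX − sin φ sin λ·ΔY + cos φ·ΔZ = −(0.642615)(0.982392)(-648.8) − (0.642615)(0.186831)(355.9) + (0.766189)(21.0) = 382.95 m.
1° of latitude spans 110900 m, so Δφ = 382.95 / 110900 × 3600 = 12.431″.

Δφ = 12.43″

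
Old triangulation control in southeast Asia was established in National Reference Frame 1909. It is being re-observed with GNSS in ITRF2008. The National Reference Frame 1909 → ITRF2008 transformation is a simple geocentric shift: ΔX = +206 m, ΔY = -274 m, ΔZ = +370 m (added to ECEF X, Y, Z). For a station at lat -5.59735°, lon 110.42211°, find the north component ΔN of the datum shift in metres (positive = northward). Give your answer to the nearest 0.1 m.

ΔN = 336.2 m

At φ = -5.59735°, λ = 110.42211°: sin φ = -0.097537, cos φ = 0.995232, sin λ = 0.937147, cos λ = -0.348934.
ΔN = −sin φ cos λ·ΔX − sin φ sin λ·ΔY + cos φ·ΔZ = −(-0.097537)(-0.348934)(206) − (-0.097537)(0.937147)(-274) + (0.995232)(370) = 336.18 m.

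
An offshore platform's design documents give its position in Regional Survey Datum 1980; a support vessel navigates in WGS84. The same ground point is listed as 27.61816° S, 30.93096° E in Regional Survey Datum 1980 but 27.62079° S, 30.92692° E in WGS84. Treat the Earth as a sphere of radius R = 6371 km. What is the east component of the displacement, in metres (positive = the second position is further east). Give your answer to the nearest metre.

Δφ = -27.62079° − -27.61816° = -0.00263°; Δλ = 30.92692° − 30.93096° = -0.00404°.
1° along a meridian = πR/180 = 111195 m.
ΔN = Δφ × 111195 = -292.4 m; ΔE = Δλ × 111195 × cos(-27.61816°) = -0.00404 × 111195 × 0.886057 = -398.0 m.

ΔE = -398 m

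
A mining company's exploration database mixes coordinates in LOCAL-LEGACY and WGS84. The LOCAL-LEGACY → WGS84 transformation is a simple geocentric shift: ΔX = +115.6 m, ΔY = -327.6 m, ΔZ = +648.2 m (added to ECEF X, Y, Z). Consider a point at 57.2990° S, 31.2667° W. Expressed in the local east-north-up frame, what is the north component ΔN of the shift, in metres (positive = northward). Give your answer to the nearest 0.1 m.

At φ = -57.2990°, λ = -31.2667°: sin φ = -0.841501, cos φ = 0.540255, sin λ = -0.519022, cos λ = 0.854761.
ΔN = −sin φ cos λ·ΔX − sin φ sin λ·ΔY + cos φ·ΔZ = −(-0.841501)(0.854761)(115.6) − (-0.841501)(-0.519022)(-327.6) + (0.540255)(648.2) = 576.42 m.

ΔN = 576.4 m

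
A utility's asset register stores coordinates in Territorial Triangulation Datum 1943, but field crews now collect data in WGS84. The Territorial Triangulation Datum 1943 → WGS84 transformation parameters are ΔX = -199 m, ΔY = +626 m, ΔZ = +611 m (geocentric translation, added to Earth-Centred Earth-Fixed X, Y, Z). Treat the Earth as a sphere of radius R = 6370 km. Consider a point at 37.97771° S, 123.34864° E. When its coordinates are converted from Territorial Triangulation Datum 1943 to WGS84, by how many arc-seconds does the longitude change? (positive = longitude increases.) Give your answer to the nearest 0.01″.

Δλ = -7.31″

sin φ = -0.615355, cos φ = 0.788250, sin λ = 0.835341, cos λ = -0.549732.
East component: ΔE = −sin λ·ΔX + cos λ·ΔY = −(0.835341)(-199) + (-0.549732)(626) = -177.90 m.
1° of latitude spans πR/180 = 111177 m; at latitude φ, 1° of longitude spans that × cos φ = 87635.7 m, so Δλ = -177.90 / 87635.7 × 3600 = -7.308″.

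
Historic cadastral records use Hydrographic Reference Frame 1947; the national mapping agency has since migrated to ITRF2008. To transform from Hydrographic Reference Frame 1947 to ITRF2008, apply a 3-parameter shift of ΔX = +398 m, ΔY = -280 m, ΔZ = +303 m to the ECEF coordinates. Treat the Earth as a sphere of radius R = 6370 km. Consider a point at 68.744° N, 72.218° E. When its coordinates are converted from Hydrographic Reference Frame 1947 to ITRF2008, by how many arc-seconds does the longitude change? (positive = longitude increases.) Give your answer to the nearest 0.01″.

Δλ = -41.49″

sin φ = 0.931970, cos φ = 0.362536, sin λ = 0.952225, cos λ = 0.305396.
East component: ΔE = −sin λ·ΔX + cos λ·ΔY = −(0.952225)(398) + (0.305396)(-280) = -464.50 m.
1° of latitude spans πR/180 = 111177 m; at latitude φ, 1° of longitude spans that × cos φ = 40305.8 m, so Δλ = -464.50 / 40305.8 × 3600 = -41.488″.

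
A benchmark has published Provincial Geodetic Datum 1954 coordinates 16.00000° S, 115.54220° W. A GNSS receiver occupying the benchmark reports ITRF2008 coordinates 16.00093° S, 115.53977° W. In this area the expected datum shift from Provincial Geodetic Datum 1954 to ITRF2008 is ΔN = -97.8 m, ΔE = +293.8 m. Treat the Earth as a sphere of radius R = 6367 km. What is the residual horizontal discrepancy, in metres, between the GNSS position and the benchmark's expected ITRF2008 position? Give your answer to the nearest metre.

Observed coordinate differences: Δφ = -0.00093°, Δλ = +0.00243°.
Converting to metres (1° lat = 111125 m, cos φ = 0.961262): observed ΔN = -103.3 m, observed ΔE = 259.6 m.
Subtracting the expected shift leaves a residual of -103.3 − (-97.8) = -5.5 m north and 259.6 − (293.8) = -34.2 m east.
Residual distance = √((-5.5)² + (-34.2)²) = 34.7 m.

35 m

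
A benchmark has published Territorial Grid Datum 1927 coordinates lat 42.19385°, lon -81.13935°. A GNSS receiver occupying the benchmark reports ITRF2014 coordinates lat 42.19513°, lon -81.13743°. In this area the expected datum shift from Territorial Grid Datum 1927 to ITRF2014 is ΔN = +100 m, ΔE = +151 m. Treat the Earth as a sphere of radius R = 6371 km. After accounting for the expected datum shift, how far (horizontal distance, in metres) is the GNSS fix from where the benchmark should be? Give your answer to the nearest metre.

43 m

Observed coordinate differences: Δφ = +0.00128°, Δλ = +0.00192°.
Converting to metres (1° lat = 111195 m, cos φ = 0.740877): observed ΔN = 142.3 m, observed ΔE = 158.2 m.
Subtracting the expected shift leaves a residual of 142.3 − (100) = 42.3 m north and 158.2 − (151) = 7.2 m east.
Residual distance = √(42.3² + 7.2²) = 42.9 m.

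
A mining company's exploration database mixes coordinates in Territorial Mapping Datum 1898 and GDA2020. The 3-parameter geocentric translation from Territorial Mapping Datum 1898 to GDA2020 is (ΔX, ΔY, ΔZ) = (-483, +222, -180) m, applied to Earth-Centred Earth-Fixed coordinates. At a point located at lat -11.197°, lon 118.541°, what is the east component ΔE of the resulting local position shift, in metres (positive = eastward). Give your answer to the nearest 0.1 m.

At φ = -11.197°, λ = 118.541°: sin φ = -0.194183, cos φ = 0.980965, sin λ = 0.878475, cos λ = -0.477788.
ΔE = −sin λ·ΔX + cos λ·ΔY = −(0.878475)·(-483) + (-0.477788)·(222) = 318.23 m.

ΔE = 318.2 m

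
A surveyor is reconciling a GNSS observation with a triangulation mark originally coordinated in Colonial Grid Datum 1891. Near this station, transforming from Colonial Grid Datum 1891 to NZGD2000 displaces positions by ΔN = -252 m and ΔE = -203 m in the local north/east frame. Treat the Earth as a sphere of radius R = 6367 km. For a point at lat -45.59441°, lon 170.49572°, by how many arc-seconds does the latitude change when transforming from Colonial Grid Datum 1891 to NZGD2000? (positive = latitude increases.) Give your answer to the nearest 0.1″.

Δφ = -8.2″

On a sphere of radius R, 1 rad of latitude = R, so Δφ = ΔN / R = -252.0 / 6367000 = -3.9579e-05 rad = -8.164″.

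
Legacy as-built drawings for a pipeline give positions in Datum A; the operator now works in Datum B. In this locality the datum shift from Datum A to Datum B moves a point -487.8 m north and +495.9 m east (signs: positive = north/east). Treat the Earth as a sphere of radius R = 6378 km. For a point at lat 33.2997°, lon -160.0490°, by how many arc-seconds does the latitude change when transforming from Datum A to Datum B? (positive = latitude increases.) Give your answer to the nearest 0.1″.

Δφ = -15.8″

On a sphere of radius R, 1 rad of latitude = R, so Δφ = ΔN / R = -487.8 / 6378000 = -7.6482e-05 rad = -15.775″.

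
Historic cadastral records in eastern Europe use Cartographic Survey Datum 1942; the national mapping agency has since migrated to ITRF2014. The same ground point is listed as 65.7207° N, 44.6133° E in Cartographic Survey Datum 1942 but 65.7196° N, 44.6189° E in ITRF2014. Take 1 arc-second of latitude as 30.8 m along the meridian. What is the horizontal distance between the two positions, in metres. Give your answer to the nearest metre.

283 m

Δφ = 65.7196° − 65.7207° = -0.0011°; Δλ = 44.6189° − 44.6133° = +0.0056°.
1° of latitude = 3600 × 30.80 = 110880 m.
ΔN = Δφ × 110880 = -122.0 m; ΔE = Δλ × 110880 × cos(65.7207°) = +0.0056 × 110880 × 0.411185 = 255.3 m.
Distance = √(ΔE² + ΔN²) = √(255.3² + (-122.0)²) = 283.0 m.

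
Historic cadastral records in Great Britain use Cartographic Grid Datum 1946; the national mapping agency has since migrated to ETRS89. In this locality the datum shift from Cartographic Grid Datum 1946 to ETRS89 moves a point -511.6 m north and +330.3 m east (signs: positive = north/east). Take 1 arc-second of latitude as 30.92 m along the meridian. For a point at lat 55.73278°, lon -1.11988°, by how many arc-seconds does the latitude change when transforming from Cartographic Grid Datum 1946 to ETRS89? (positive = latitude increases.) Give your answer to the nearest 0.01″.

1″ of latitude = 30.92 m, so Δφ = -511.6 / 30.92 = -16.546″.

Δφ = -16.55″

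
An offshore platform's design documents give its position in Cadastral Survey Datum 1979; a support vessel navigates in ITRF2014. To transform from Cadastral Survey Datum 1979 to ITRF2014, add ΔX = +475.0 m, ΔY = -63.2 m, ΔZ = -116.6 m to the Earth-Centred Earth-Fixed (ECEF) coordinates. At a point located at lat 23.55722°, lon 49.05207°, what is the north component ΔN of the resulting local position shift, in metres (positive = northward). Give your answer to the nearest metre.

ΔN = -212 m

The local north axis is (−sin φ cos λ, −sin φ sin λ, cos φ), giving ΔN = -124.416 + 19.078 − 106.883 = -212.22 m.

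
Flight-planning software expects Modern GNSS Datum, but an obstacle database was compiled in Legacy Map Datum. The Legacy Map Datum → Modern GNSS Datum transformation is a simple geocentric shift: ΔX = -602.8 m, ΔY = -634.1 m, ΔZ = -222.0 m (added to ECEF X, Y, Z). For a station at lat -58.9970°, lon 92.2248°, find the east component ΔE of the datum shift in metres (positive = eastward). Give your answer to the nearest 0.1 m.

The local east axis at (φ, λ) is (−sin λ, cos λ, 0), so ΔE = −sin(92.2248°)·(-602.8) + cos(92.2248°)·(-634.1) = 626.96 m.

ΔE = 627.0 m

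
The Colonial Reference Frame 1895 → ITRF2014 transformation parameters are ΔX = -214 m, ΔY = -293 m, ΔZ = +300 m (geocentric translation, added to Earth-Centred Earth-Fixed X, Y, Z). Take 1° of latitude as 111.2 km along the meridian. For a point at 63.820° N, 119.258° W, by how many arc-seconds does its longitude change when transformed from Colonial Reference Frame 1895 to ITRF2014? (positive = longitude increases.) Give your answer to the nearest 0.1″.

Δλ = -3.2″

sin φ = 0.897412, cos φ = 0.441193, sin λ = -0.872428, cos λ = -0.488743.
East component: ΔE = −sin λ·ΔX + cos λ·ΔY = −(-0.872428)(-214) + (-0.488743)(-293) = -43.50 m.
1° of latitude spans 111200 m; at latitude φ, 1° of longitude spans that × cos φ = 49060.6 m, so Δλ = -43.50 / 49060.6 × 3600 = -3.192″.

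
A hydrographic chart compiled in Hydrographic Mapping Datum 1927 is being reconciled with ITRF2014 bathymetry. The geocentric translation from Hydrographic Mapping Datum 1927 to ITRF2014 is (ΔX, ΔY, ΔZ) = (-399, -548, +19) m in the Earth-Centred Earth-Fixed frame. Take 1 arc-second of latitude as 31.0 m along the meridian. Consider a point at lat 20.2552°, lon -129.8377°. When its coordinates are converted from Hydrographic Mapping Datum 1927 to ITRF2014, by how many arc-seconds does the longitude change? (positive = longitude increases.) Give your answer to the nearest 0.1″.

sin φ = 0.346202, cos φ = 0.938160, sin λ = -0.767862, cos λ = -0.640615.
East component: ΔE = −sin λ·ΔX + cos λ·ΔY = −(-0.767862)(-399) + (-0.640615)(-548) = 44.68 m.
1° of latitude spans 3600 × 31.00 = 111600 m; at latitude φ, 1° of longitude spans that × cos φ = 104698.6 m, so Δλ = 44.68 / 104698.6 × 3600 = 1.536″.

Δλ = 1.5″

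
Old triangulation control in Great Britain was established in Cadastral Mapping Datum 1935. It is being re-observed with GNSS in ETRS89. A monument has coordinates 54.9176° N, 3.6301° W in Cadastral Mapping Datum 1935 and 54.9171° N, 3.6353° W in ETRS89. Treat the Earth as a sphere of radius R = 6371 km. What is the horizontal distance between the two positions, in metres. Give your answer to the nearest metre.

Δφ = 54.9171° − 54.9176° = -0.0005°; Δλ = -3.6353° − -3.6301° = -0.0052°.
1° along a meridian = πR/180 = 111195 m.
ΔN = Δφ × 111195 = -55.6 m; ΔE = Δλ × 111195 × cos(54.9176°) = -0.0052 × 111195 × 0.574754 = -332.3 m.
Distance = √(ΔE² + ΔN²) = √((-332.3)² + (-55.6)²) = 336.9 m.

337 m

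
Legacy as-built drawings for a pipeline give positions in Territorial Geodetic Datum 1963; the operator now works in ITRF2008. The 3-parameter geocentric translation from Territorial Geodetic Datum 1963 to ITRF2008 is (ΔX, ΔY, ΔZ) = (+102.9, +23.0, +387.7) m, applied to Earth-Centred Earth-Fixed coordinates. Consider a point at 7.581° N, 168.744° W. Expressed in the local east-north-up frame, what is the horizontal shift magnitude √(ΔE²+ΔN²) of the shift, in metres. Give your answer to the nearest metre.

At φ = 7.581°, λ = -168.744°: sin φ = 0.131928, cos φ = 0.991259, sin λ = -0.195193, cos λ = -0.980765.
ΔE = −sin λ·ΔX + cos λ·ΔY = −(-0.195193)·(102.9) + (-0.980765)·(23.0) = -2.47 m.
ΔN = −sin φ cos λ·ΔX − sin φ sin λ·ΔY + cos φ·ΔZ = −(0.131928)(-0.980765)(102.9) − (0.131928)(-0.195193)(23.0) + (0.991259)(387.7) = 398.22 m.
Horizontal magnitude = √(ΔE² + ΔN²) = √((-2.47)² + 398.22²) = 398.23 m.

398 m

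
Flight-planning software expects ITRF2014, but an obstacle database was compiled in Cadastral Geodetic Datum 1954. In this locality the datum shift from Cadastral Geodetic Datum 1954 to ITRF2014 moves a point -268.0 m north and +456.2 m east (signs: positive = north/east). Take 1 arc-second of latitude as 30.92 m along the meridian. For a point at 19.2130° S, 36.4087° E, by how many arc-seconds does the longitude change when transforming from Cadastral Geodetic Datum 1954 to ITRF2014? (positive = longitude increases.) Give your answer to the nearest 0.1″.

At latitude -19.2130°, cos φ = 0.944302.
1″ of longitude at this latitude = 30.92 × cos φ = 29.1978 m, so Δλ = 456.2 / 29.1978 = 15.624″.

Δλ = 15.6″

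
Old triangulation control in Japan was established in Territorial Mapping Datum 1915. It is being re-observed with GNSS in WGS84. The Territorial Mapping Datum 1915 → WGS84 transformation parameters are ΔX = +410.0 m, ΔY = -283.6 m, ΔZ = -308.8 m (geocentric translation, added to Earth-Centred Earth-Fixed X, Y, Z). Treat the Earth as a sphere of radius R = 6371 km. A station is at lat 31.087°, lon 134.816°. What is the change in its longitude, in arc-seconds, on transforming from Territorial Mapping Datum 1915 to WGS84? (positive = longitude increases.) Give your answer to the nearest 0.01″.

Δλ = -3.44″

sin φ = 0.516339, cos φ = 0.856384, sin λ = 0.709374, cos λ = -0.704832.
East component: ΔE = −sin λ·ΔX + cos λ·ΔY = −(0.709374)(410.0) + (-0.704832)(-283.6) = -90.95 m.
1° of latitude spans πR/180 = 111195 m; at latitude φ, 1° of longitude spans that × cos φ = 95225.6 m, so Δλ = -90.95 / 95225.6 × 3600 = -3.438″.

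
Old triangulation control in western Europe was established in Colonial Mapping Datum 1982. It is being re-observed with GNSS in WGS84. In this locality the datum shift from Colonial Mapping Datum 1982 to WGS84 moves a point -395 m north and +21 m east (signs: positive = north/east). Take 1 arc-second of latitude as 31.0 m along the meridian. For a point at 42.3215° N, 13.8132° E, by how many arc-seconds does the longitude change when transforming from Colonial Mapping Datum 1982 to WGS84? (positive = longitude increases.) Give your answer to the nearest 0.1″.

At latitude 42.3215°, cos φ = 0.739378.
1″ of longitude at this latitude = 31.00 × cos φ = 22.9207 m, so Δλ = 21.0 / 22.9207 = 0.916″.

Δλ = 0.9″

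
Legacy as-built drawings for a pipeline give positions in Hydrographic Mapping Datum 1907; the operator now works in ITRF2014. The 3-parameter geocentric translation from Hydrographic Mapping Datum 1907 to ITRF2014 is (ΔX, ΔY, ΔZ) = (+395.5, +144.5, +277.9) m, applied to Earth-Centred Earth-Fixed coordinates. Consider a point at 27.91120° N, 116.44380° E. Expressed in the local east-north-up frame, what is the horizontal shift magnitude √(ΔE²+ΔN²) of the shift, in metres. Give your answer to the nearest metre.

497 m

At φ = 27.91120°, λ = 116.44380°: sin φ = 0.468103, cos φ = 0.883674, sin λ = 0.895372, cos λ = -0.445320.
ΔE = −sin λ·ΔX + cos λ·ΔY = −(0.895372)·(395.5) + (-0.445320)·(144.5) = -418.47 m.
ΔN = −sin φ cos λ·ΔX − sin φ sin λ·ΔY + cos φ·ΔZ = −(0.468103)(-0.445320)(395.5) − (0.468103)(0.895372)(144.5) + (0.883674)(277.9) = 267.45 m.
Horizontal magnitude = √(ΔE² + ΔN²) = √((-418.47)² + 267.45²) = 496.64 m.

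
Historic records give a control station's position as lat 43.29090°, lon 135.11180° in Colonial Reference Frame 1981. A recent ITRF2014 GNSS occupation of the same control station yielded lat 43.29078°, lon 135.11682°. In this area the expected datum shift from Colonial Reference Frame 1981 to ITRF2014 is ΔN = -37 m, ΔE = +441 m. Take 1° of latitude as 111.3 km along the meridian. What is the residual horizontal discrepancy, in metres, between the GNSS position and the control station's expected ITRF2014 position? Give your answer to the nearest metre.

Observed coordinate differences: Δφ = -0.00012°, Δλ = +0.00502°.
Converting to metres (1° lat = 111300 m, cos φ = 0.727882): observed ΔN = -13.4 m, observed ΔE = 406.7 m.
Subtracting the expected shift leaves a residual of -13.4 − (-37) = 23.6 m north and 406.7 − (441) = -34.3 m east.
Residual distance = √(23.6² + (-34.3)²) = 41.7 m.

42 m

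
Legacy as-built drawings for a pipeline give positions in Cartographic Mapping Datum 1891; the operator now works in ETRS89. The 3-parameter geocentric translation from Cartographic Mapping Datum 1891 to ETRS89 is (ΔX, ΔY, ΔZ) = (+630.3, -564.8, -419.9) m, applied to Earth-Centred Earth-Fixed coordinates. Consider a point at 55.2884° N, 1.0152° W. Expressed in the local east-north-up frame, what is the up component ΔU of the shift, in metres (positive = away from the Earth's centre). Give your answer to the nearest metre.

ΔU = 19 m

At φ = 55.2884°, λ = -1.0152°: sin φ = 0.822029, cos φ = 0.569446, sin λ = -0.017718, cos λ = 0.999843.
ΔU = cos φ cos λ·ΔX + cos φ sin λ·ΔY + sin φ·ΔZ = (0.569446)(0.999843)(630.3) + (0.569446)(-0.017718)(-564.8) + (0.822029)(-419.9) = 19.39 m.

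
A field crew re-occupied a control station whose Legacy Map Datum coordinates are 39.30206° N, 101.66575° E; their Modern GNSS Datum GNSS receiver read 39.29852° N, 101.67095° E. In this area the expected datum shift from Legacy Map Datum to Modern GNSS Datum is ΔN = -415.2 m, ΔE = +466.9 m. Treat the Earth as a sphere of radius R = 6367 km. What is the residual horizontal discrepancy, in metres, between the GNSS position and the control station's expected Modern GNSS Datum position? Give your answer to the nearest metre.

29 m

Observed coordinate differences: Δφ = -0.00354°, Δλ = +0.00520°.
Converting to metres (1° lat = 111125 m, cos φ = 0.773817): observed ΔN = -393.4 m, observed ΔE = 447.2 m.
Subtracting the expected shift leaves a residual of -393.4 − (-415.2) = 21.8 m north and 447.2 − (466.9) = -19.7 m east.
Residual distance = √(21.8² + (-19.7)²) = 29.4 m.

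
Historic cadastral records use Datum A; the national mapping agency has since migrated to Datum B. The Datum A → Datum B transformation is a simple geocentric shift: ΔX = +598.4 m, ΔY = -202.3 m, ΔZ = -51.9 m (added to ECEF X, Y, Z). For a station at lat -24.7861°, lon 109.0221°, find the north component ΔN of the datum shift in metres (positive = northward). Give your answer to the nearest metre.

The local north axis is (−sin φ cos λ, −sin φ sin λ, cos φ), giving ΔN = -81.766 − 80.179 − 47.119 = -209.06 m.

ΔN = -209 m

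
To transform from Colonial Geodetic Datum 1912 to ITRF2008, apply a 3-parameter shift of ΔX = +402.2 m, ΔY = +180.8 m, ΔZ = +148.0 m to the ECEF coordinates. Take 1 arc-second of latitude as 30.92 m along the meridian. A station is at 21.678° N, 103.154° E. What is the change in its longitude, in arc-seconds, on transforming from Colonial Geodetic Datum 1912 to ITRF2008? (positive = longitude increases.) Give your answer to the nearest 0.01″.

Δλ = -15.06″

sin φ = 0.369390, cos φ = 0.929274, sin λ = 0.973762, cos λ = -0.227569.
East component: ΔE = −sin λ·ΔX + cos λ·ΔY = −(0.973762)(402.2) + (-0.227569)(180.8) = -432.79 m.
1° of latitude spans 3600 × 30.92 = 111312 m; at latitude φ, 1° of longitude spans that × cos φ = 103439.4 m, so Δλ = -432.79 / 103439.4 × 3600 = -15.062″.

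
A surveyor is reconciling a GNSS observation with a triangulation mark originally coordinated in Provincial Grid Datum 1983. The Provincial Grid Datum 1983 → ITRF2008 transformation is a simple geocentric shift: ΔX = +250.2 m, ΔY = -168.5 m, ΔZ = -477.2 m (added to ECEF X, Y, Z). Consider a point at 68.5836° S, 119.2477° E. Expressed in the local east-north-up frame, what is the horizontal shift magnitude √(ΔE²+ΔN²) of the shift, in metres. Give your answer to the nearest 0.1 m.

At φ = -68.5836°, λ = 119.2477°: sin φ = -0.930951, cos φ = 0.365143, sin λ = 0.872516, cos λ = -0.488586.
ΔE = −sin λ·ΔX + cos λ·ΔY = −(0.872516)·(250.2) + (-0.488586)·(-168.5) = -135.98 m.
ΔN = −sin φ cos λ·ΔX − sin φ sin λ·ΔY + cos φ·ΔZ = −(-0.930951)(-0.488586)(250.2) − (-0.930951)(0.872516)(-168.5) + (0.365143)(-477.2) = -424.92 m.
Horizontal magnitude = √(ΔE² + ΔN²) = √((-135.98)² + (-424.92)²) = 446.14 m.

446.1 m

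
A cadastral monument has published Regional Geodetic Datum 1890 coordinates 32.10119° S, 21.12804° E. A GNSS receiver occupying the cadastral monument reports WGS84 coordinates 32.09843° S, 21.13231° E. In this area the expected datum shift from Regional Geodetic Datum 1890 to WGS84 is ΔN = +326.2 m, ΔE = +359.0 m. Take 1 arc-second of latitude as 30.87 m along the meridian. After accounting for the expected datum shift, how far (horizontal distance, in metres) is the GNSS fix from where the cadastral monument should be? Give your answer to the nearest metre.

47 m

Observed coordinate differences: Δφ = +0.00276°, Δλ = +0.00427°.
Converting to metres (1° lat = 111132 m, cos φ = 0.847111): observed ΔN = 306.7 m, observed ΔE = 402.0 m.
Subtracting the expected shift leaves a residual of 306.7 − (326.2) = -19.5 m north and 402.0 − (359.0) = 43.0 m east.
Residual distance = √((-19.5)² + 43.0²) = 47.2 m.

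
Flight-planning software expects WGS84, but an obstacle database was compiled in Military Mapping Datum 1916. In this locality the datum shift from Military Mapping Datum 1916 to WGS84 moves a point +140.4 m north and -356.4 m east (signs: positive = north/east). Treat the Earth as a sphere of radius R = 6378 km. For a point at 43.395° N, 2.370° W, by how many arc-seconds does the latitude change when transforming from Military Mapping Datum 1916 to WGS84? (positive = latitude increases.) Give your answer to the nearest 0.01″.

Δφ = 4.54″

On a sphere of radius R, 1 rad of latitude = R, so Δφ = ΔN / R = 140.4 / 6378000 = 2.2013e-05 rad = 4.541″.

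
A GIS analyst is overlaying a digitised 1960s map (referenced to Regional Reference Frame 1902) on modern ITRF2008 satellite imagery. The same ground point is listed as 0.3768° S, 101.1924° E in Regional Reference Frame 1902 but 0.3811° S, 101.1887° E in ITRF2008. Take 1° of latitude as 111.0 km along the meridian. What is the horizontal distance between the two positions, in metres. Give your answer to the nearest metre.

Δφ = -0.3811° − -0.3768° = -0.0043°; Δλ = 101.1887° − 101.1924° = -0.0037°.
ΔN = Δφ × 111000 = -477.3 m; ΔE = Δλ × 111000 × cos(-0.3768°) = -0.0037 × 111000 × 0.999978 = -410.7 m.
Distance = √(ΔE² + ΔN²) = √((-410.7)² + (-477.3)²) = 629.7 m.

630 m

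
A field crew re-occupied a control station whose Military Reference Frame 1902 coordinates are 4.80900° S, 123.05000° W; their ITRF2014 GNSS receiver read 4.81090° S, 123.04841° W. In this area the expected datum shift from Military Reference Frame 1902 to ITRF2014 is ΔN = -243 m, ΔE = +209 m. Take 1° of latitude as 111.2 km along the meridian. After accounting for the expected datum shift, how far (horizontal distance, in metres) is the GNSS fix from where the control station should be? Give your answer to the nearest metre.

Observed coordinate differences: Δφ = -0.00190°, Δλ = +0.00159°.
Converting to metres (1° lat = 111200 m, cos φ = 0.996480): observed ΔN = -211.3 m, observed ΔE = 176.2 m.
Subtracting the expected shift leaves a residual of -211.3 − (-243) = 31.7 m north and 176.2 − (209) = -32.8 m east.
Residual distance = √(31.7² + (-32.8)²) = 45.6 m.

46 m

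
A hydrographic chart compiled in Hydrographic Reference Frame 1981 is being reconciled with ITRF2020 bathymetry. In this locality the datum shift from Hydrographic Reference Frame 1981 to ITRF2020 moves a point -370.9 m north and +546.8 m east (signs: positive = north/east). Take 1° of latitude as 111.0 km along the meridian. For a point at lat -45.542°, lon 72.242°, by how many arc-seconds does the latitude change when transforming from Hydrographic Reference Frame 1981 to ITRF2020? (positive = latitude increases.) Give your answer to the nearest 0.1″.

Δφ = -12.0″

1° of latitude = 111.0 km, so Δφ = -370.9 / 111000 = -0.0033414° = -12.029″.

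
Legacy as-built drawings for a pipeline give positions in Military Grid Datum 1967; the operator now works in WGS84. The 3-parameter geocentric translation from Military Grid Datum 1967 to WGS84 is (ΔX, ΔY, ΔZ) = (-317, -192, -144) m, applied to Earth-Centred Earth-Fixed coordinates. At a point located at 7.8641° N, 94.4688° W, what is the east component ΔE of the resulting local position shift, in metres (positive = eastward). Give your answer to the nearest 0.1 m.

The local east axis at (φ, λ) is (−sin λ, cos λ, 0), so ΔE = −sin(-94.4688°)·(-317) + cos(-94.4688°)·(-192) = -301.08 m.

ΔE = -301.1 m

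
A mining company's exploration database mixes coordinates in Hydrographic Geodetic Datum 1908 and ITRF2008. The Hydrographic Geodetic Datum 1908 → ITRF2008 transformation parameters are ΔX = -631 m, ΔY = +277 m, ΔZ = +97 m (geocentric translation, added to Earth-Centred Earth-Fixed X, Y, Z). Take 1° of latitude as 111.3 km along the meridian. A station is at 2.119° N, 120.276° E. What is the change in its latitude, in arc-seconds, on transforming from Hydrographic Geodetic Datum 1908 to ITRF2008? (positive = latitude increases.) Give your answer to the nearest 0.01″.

sin φ = 0.036975, cos φ = 0.999316, sin λ = 0.863607, cos λ = -0.504166.
North component: ΔN = −sin φ cos λ·ΔX − sin φ sin λ·ΔY + cos φ·ΔZ = −(0.036975)(-0.504166)(-631) − (0.036975)(0.863607)(277) + (0.999316)(97) = 76.33 m.
1° of latitude spans 111300 m, so Δφ = 76.33 / 111300 × 3600 = 2.469″.

Δφ = 2.47″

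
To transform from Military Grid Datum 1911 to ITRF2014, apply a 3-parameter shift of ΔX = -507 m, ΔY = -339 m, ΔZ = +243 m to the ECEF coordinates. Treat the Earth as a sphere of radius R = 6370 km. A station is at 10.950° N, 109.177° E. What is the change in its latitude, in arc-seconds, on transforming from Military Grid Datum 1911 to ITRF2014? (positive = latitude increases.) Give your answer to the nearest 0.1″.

Δφ = 8.7″

sin φ = 0.189952, cos φ = 0.981793, sin λ = 0.944508, cos λ = -0.328488.
North component: ΔN = −sin φ cos λ·ΔX − sin φ sin λ·ΔY + cos φ·ΔZ = −(0.189952)(-0.328488)(-507) − (0.189952)(0.944508)(-339) + (0.981793)(243) = 267.76 m.
1° of latitude spans πR/180 = 111177 m, so Δφ = 267.76 / 111177 × 3600 = 8.670″.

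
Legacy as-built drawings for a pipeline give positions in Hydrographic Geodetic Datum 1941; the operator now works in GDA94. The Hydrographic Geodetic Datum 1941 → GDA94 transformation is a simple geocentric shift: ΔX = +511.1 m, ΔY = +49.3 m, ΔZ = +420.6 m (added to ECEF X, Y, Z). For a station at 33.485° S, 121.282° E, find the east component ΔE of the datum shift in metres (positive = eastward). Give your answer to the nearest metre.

At φ = -33.485°, λ = 121.282°: sin φ = -0.551719, cos φ = 0.834030, sin λ = 0.854622, cos λ = -0.519251.
ΔE = −sin λ·ΔX + cos λ·ΔY = −(0.854622)·(511.1) + (-0.519251)·(49.3) = -462.40 m.

ΔE = -462 m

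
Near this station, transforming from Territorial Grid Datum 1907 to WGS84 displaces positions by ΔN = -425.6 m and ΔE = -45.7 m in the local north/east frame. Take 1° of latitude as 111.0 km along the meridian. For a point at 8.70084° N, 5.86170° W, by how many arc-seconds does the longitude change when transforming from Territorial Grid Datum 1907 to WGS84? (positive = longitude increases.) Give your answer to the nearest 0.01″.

At latitude 8.70084°, cos φ = 0.988492.
1° of longitude at this latitude = 111.0 × cos φ = 109.72 km, so Δλ = -45.7 / 109722.6 = -0.0004165° = -1.499″.

Δλ = -1.50″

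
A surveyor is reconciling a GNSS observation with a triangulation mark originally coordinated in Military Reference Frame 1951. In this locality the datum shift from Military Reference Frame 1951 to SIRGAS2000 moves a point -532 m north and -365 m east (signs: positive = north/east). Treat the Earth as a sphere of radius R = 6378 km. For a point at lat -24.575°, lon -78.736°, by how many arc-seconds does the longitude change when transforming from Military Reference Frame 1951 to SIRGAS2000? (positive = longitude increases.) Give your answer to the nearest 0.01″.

Δλ = -12.98″

At latitude -24.575°, cos φ = 0.909418.
One radian of longitude at latitude φ spans R cos φ, so Δλ = ΔE / (R cos φ) = -365.0 / (6378000 × 0.909418) = -6.2928e-05 rad = -12.980″.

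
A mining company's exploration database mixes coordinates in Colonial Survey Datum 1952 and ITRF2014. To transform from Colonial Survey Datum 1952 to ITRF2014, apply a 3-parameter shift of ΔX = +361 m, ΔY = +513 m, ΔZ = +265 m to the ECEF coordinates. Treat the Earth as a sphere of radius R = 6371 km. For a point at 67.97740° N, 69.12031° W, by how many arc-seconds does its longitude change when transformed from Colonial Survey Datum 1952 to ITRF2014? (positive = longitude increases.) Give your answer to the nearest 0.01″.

Δλ = 44.91″

sin φ = 0.927036, cos φ = 0.374972, sin λ = -0.934331, cos λ = 0.356407.
East component: ΔE = −sin λ·ΔX + cos λ·ΔY = −(-0.934331)(361) + (0.356407)(513) = 520.13 m.
1° of latitude spans πR/180 = 111195 m; at latitude φ, 1° of longitude spans that × cos φ = 41695.0 m, so Δλ = 520.13 / 41695.0 × 3600 = 44.909″.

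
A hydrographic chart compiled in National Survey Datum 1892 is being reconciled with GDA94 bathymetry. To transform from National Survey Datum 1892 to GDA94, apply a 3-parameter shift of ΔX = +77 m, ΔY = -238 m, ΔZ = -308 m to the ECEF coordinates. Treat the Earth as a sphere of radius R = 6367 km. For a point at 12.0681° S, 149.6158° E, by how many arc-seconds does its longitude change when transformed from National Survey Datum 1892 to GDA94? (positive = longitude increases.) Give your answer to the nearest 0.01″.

sin φ = -0.209074, cos φ = 0.977900, sin λ = 0.505796, cos λ = -0.862653.
East component: ΔE = −sin λ·ΔX + cos λ·ΔY = −(0.505796)(77) + (-0.862653)(-238) = 166.37 m.
1° of latitude spans πR/180 = 111125 m; at latitude φ, 1° of longitude spans that × cos φ = 108669.2 m, so Δλ = 166.37 / 108669.2 × 3600 = 5.511″.

Δλ = 5.51″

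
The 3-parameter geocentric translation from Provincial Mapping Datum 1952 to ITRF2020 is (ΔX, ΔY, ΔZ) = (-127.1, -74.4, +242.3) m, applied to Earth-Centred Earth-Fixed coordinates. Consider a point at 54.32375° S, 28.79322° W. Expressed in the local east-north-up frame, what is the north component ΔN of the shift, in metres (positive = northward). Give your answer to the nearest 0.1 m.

ΔN = 79.9 m

At φ = -54.32375°, λ = -28.79322°: sin φ = -0.812325, cos φ = 0.583205, sin λ = -0.481650, cos λ = 0.876364.
ΔN = −sin φ cos λ·ΔX − sin φ sin λ·ΔY + cos φ·ΔZ = −(-0.812325)(0.876364)(-127.1) − (-0.812325)(-0.481650)(-74.4) + (0.583205)(242.3) = 79.94 m.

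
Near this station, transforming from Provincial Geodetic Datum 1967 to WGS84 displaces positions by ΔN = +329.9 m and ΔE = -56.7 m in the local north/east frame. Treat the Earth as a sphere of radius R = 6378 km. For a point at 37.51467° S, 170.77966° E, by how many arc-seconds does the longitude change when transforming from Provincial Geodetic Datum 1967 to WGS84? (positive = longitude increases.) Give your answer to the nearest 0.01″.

At latitude -37.51467°, cos φ = 0.793197.
One radian of longitude at latitude φ spans R cos φ, so Δλ = ΔE / (R cos φ) = -56.7 / (6378000 × 0.793197) = -1.1208e-05 rad = -2.312″.

Δλ = -2.31″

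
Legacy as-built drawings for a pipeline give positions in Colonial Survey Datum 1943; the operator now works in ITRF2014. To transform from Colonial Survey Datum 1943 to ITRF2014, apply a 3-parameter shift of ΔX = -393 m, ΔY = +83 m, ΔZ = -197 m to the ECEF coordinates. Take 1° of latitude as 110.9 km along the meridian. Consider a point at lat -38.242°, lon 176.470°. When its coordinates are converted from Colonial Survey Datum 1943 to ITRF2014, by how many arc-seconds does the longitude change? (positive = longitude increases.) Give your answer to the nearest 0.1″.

Δλ = -2.4″

sin φ = -0.618984, cos φ = 0.785403, sin λ = 0.061571, cos λ = -0.998103.
East component: ΔE = −sin λ·ΔX + cos λ·ΔY = −(0.061571)(-393) + (-0.998103)(83) = -58.65 m.
1° of latitude spans 110900 m; at latitude φ, 1° of longitude spans that × cos φ = 87101.2 m, so Δλ = -58.65 / 87101.2 × 3600 = -2.424″.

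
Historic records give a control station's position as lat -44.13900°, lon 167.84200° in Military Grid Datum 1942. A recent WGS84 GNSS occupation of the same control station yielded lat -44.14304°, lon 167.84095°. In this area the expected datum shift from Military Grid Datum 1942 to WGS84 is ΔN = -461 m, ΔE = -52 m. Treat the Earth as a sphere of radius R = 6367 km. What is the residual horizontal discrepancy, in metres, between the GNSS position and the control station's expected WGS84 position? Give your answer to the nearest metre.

Observed coordinate differences: Δφ = -0.00404°, Δλ = -0.00105°.
Converting to metres (1° lat = 111125 m, cos φ = 0.717652): observed ΔN = -448.9 m, observed ΔE = -83.7 m.
Subtracting the expected shift leaves a residual of -448.9 − (-461) = 12.1 m north and -83.7 − (-52) = -31.7 m east.
Residual distance = √(12.1² + (-31.7)²) = 33.9 m.

34 m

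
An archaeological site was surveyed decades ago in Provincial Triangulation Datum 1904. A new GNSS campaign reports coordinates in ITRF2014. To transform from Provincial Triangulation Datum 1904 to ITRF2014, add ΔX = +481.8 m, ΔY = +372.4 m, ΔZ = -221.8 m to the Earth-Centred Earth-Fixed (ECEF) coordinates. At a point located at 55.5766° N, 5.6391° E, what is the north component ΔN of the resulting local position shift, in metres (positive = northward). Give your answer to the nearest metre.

ΔN = -551 m

The local north axis is (−sin φ cos λ, −sin φ sin λ, cos φ), giving ΔN = -395.505 − 30.185 − 125.384 = -551.07 m.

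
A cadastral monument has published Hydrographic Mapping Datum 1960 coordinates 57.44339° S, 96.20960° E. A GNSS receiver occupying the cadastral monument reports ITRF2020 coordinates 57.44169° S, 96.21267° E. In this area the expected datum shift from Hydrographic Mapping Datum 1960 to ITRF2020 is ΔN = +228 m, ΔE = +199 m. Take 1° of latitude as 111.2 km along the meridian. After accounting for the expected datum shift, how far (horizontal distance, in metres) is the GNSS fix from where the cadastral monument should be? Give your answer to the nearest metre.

Observed coordinate differences: Δφ = +0.00170°, Δλ = +0.00307°.
Converting to metres (1° lat = 111200 m, cos φ = 0.538133): observed ΔN = 189.0 m, observed ΔE = 183.7 m.
Subtracting the expected shift leaves a residual of 189.0 − (228) = -39.0 m north and 183.7 − (199) = -15.3 m east.
Residual distance = √((-39.0)² + (-15.3)²) = 41.9 m.

42 m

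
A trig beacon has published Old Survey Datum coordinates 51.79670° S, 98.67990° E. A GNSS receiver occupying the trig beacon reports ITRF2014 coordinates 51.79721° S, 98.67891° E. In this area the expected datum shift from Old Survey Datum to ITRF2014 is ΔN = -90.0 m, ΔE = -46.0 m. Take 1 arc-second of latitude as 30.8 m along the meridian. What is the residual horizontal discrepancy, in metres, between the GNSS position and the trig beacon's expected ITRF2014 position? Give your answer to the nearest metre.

40 m

Observed coordinate differences: Δφ = -0.00051°, Δλ = -0.00099°.
Converting to metres (1° lat = 110880 m, cos φ = 0.618454): observed ΔN = -56.5 m, observed ΔE = -67.9 m.
Subtracting the expected shift leaves a residual of -56.5 − (-90.0) = 33.5 m north and -67.9 − (-46.0) = -21.9 m east.
Residual distance = √(33.5² + (-21.9)²) = 40.0 m.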